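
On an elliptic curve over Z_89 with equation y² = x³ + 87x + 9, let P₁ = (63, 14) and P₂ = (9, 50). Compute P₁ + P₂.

(57, 71)

(63, 14) + (9, 50). λ = (50 - 14)/(9 - 63) ≡ 36/35 mod 89. 35⁻¹ ≡ 28 (mod 89), so λ ≡ 29.
  x = λ² - 63 - 9 = 841 - 72 ≡ 57; y = λ·(63 - 57) - 14 ≡ 71. → (57, 71)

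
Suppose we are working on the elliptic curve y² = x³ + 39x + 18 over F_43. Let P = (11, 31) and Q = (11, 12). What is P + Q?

The two points share x = 11 and their y-coordinates satisfy 31 + 12 ≡ 0 (mod 43), so they are inverses. Their sum is the point at infinity.

O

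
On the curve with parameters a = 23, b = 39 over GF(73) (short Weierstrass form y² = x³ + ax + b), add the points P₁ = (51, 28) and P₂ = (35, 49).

(66, 51)

(51, 28) + (35, 49). λ = (49 - 28)/(35 - 51) ≡ 21/57 mod 73. 57⁻¹ ≡ 41 (mod 73), so λ ≡ 58.
  x = λ² - 51 - 35 = 3364 - 86 ≡ 66; y = λ·(51 - 66) - 28 ≡ 51. → (66, 51)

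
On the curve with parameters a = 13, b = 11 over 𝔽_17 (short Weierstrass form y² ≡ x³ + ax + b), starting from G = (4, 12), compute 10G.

(3, 14)

Double-and-add on 10 = (1010)₂. Start with G = (4, 12) for the leading 1-bit.
double: tangent at (4, 12): λ = (3·4² + 13)/(2·12) ≡ 10/7. 7⁻¹ ≡ 5 (mod 17), so λ ≡ 10·5 ≡ 16.
  x = λ² - 4 - 4 = 256 - 8 ≡ 10; y = λ·(4 - 10) - 12 ≡ 11. → (10, 11)
double: tangent at (10, 11): λ = (3·10² + 13)/(2·11) ≡ 7/5. 5⁻¹ ≡ 7 (mod 17), so λ ≡ 7·7 ≡ 15.
  x = λ² - 10 - 10 = 225 - 20 ≡ 1; y = λ·(10 - 1) - 11 ≡ 5. → (1, 5)
add G: (1, 5) + (4, 12). λ = (12 - 5)/(4 - 1) ≡ 7/3 mod 17. 3⁻¹ ≡ 6 (mod 17), so λ ≡ 8.
  x = λ² - 1 - 4 = 64 - 5 ≡ 8; y = λ·(1 - 8) - 5 ≡ 7. → (8, 7)
double: tangent at (8, 7): λ = (3·8² + 13)/(2·7) ≡ 1/14. 14⁻¹ ≡ 11 (mod 17), so λ ≡ 1·11 ≡ 11.
  x = λ² - 8 - 8 = 121 - 16 ≡ 3; y = λ·(8 - 3) - 7 ≡ 14. → (3, 14)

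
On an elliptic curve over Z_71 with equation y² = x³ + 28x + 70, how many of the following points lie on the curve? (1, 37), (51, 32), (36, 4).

(1, 37): 37² ≡ 20, rhs ≡ 28 → off.
(51, 32): 32² ≡ 30, rhs ≡ 30 → on.
(36, 4): 4² ≡ 16, rhs ≡ 22 → off.

1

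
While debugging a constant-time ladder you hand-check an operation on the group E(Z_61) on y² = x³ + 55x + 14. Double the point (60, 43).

tangent at (60, 43): λ = (3·60² + 55)/(2·43) ≡ 58/25. 25⁻¹ ≡ 22 (mod 61), so λ ≡ 58·22 ≡ 56.
  x = λ² - 60 - 60 = 3136 - 120 ≡ 27; y = λ·(60 - 27) - 43 ≡ 36. → (27, 36)

(27, 36)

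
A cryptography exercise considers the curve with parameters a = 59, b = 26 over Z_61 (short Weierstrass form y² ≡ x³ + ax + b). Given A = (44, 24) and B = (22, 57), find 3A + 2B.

(15, 57)

First 3A:
Repeated addition: build up to 3A.
2A: tangent at (44, 24): λ = (3·44² + 59)/(2·24) ≡ 11/48. 48⁻¹ ≡ 14 (mod 61), so λ ≡ 11·14 ≡ 32.
  x = λ² - 44 - 44 = 1024 - 88 ≡ 21; y = λ·(44 - 21) - 24 ≡ 41. → (21, 41)
3A: (21, 41) + (44, 24). λ = (24 - 41)/(44 - 21) ≡ 44/23 mod 61. 23⁻¹ ≡ 8 (mod 61) since 23·8 = 184 ≡ 1, so λ ≡ 47.
  x = λ² - 21 - 44 = 2209 - 65 ≡ 9; y = λ·(21 - 9) - 41 ≡ 35. → (9, 35)
3A = (9, 35).
Next 2B:
Repeated addition: build up to 2B.
2B: tangent at (22, 57): λ = (3·22² + 59)/(2·57) ≡ 47/53. 53⁻¹ ≡ 38 (mod 61) since 53·38 = 2014 ≡ 1, so λ ≡ 47·38 ≡ 17.
  x = λ² - 22 - 22 = 289 - 44 ≡ 1; y = λ·(22 - 1) - 57 ≡ 56. → (1, 56)
2B = (1, 56).
Finally 3A + 2B:
(9, 35) + (1, 56). λ = (56 - 35)/(1 - 9) ≡ 21/53 mod 61. 53⁻¹ ≡ 38 (mod 61) since 53·38 = 2014 ≡ 1, so λ ≡ 5.
  x = λ² - 9 - 1 = 25 - 10 ≡ 15; y = λ·(9 - 15) - 35 ≡ 57. → (15, 57)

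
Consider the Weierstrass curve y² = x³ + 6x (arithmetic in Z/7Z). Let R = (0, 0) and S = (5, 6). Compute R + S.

(0, 0) + (5, 6). λ = (6 - 0)/(5 - 0) ≡ 6/5 mod 7. 5⁻¹ ≡ 3 (mod 7), so λ ≡ 4.
  x = λ² - 0 - 5 = 16 - 5 ≡ 4; y = λ·(0 - 4) - 0 ≡ 5. → (4, 5)

(4, 5)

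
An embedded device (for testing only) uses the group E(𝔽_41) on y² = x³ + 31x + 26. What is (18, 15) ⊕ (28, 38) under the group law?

(18, 15) + (28, 38). λ = (38 - 15)/(28 - 18) ≡ 23/10 mod 41. 10⁻¹ ≡ 37 (mod 41) since 10·37 = 370 ≡ 1, so λ ≡ 31.
  x = λ² - 18 - 28 = 961 - 46 ≡ 13; y = λ·(18 - 13) - 15 ≡ 17. → (13, 17)

(13, 17)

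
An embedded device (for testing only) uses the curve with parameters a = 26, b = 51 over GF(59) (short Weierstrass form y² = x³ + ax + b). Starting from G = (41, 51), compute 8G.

Double-and-add on 8 = (1000)₂. Start with G = (41, 51) for the leading 1-bit.
double: tangent at (41, 51): λ = (3·41² + 26)/(2·51) ≡ 54/43. 43⁻¹ ≡ 11 (mod 59) since 43·11 = 473 ≡ 1, so λ ≡ 54·11 ≡ 4.
  x = λ² - 41 - 41 = 16 - 82 ≡ 52; y = λ·(41 - 52) - 51 ≡ 23. → (52, 23)
double: tangent at (52, 23): λ = (3·52² + 26)/(2·23) ≡ 55/46. 46⁻¹ ≡ 9 (mod 59) since 46·9 = 414 ≡ 1, so λ ≡ 55·9 ≡ 23.
  x = λ² - 52 - 52 = 529 - 104 ≡ 12; y = λ·(52 - 12) - 23 ≡ 12. → (12, 12)
double: tangent at (12, 12): λ = (3·12² + 26)/(2·12) ≡ 45/24. 24⁻¹ ≡ 32 (mod 59), so λ ≡ 45·32 ≡ 24.
  x = λ² - 12 - 12 = 576 - 24 ≡ 21; y = λ·(12 - 21) - 12 ≡ 8. → (21, 8)

(21, 8)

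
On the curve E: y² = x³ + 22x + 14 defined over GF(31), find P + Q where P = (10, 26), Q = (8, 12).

(0, 13)

(10, 26) + (8, 12). λ = (12 - 26)/(8 - 10) ≡ 17/29 mod 31. 29⁻¹ ≡ 15 (mod 31), so λ ≡ 7.
  x = λ² - 10 - 8 = 49 - 18 ≡ 0; y = λ·(10 - 0) - 26 ≡ 13. → (0, 13)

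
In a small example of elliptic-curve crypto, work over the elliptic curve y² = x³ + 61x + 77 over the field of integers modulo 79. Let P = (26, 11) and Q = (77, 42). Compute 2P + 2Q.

(2, 7)

First 2P:
Repeated addition: build up to 2P.
2P: tangent at (26, 11): λ = (3·26² + 61)/(2·11) ≡ 35/22. 22⁻¹ ≡ 18 (mod 79), so λ ≡ 35·18 ≡ 77.
  x = λ² - 26 - 26 = 5929 - 52 ≡ 31; y = λ·(26 - 31) - 11 ≡ 78. → (31, 78)
2P = (31, 78).
Next 2Q:
Repeated addition: build up to 2Q.
2Q: tangent at (77, 42): λ = (3·77² + 61)/(2·42) ≡ 73/5. 5⁻¹ ≡ 16 (mod 79) since 5·16 = 80 ≡ 1, so λ ≡ 73·16 ≡ 62.
  x = λ² - 77 - 77 = 3844 - 154 ≡ 56; y = λ·(77 - 56) - 42 ≡ 75. → (56, 75)
2Q = (56, 75).
Finally 2P + 2Q:
(31, 78) + (56, 75). λ = (75 - 78)/(56 - 31) ≡ 76/25 mod 79. 25⁻¹ ≡ 19 (mod 79) since 25·19 = 475 ≡ 1, so λ ≡ 22.
  x = λ² - 31 - 56 = 484 - 87 ≡ 2; y = λ·(31 - 2) - 78 ≡ 7. → (2, 7)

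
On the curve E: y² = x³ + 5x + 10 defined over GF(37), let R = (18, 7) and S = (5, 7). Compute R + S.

(14, 30)

(18, 7) + (5, 7). λ = (7 - 7)/(5 - 18) ≡ 0/24 mod 37. 24⁻¹ ≡ 17 (mod 37), so λ ≡ 0.
  x = λ² - 18 - 5 = 0 - 23 ≡ 14; y = λ·(18 - 14) - 7 ≡ 30. → (14, 30)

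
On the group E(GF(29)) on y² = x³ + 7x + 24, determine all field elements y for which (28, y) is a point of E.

x³ + 7x + 24 = 22172 ≡ 16 (mod 29).
Square roots of 16 mod 29: 4 and 25 (since 4² = 16 ≡ 16).

4, 25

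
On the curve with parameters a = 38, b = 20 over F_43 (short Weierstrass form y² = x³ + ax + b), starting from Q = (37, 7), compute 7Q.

(4, 35)

Repeated addition: build up to 7Q.
2Q: tangent at (37, 7): λ = (3·37² + 38)/(2·7) ≡ 17/14. 14⁻¹ ≡ 40 (mod 43) since 14·40 = 560 ≡ 1, so λ ≡ 17·40 ≡ 35.
  x = λ² - 37 - 37 = 1225 - 74 ≡ 33; y = λ·(37 - 33) - 7 ≡ 4. → (33, 4)
3Q: (33, 4) + (37, 7). λ = (7 - 4)/(37 - 33) ≡ 3/4 mod 43. 4⁻¹ ≡ 11 (mod 43) since 4·11 = 44 ≡ 1, so λ ≡ 33.
  x = λ² - 33 - 37 = 1089 - 70 ≡ 30; y = λ·(33 - 30) - 4 ≡ 9. → (30, 9)
4Q: (30, 9) + (37, 7). λ = (7 - 9)/(37 - 30) ≡ 41/7 mod 43. 7⁻¹ ≡ 37 (mod 43), so λ ≡ 12.
  x = λ² - 30 - 37 = 144 - 67 ≡ 34; y = λ·(30 - 34) - 9 ≡ 29. → (34, 29)
5Q: (34, 29) + (37, 7). λ = (7 - 29)/(37 - 34) ≡ 21/3 mod 43. 3⁻¹ ≡ 29 (mod 43) since 3·29 = 87 ≡ 1, so λ ≡ 7.
  x = λ² - 34 - 37 = 49 - 71 ≡ 21; y = λ·(34 - 21) - 29 ≡ 19. → (21, 19)
6Q: (21, 19) + (37, 7). λ = (7 - 19)/(37 - 21) ≡ 31/16 mod 43. 16⁻¹ ≡ 35 (mod 43), so λ ≡ 10.
  x = λ² - 21 - 37 = 100 - 58 ≡ 42; y = λ·(21 - 42) - 19 ≡ 29. → (42, 29)
7Q: (42, 29) + (37, 7). λ = (7 - 29)/(37 - 42) ≡ 21/38 mod 43. 38⁻¹ ≡ 17 (mod 43) since 38·17 = 646 ≡ 1, so λ ≡ 13.
  x = λ² - 42 - 37 = 169 - 79 ≡ 4; y = λ·(42 - 4) - 29 ≡ 35. → (4, 35)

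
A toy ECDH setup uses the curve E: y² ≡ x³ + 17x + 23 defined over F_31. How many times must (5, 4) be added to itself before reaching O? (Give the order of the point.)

4

2P: tangent at (5, 4): λ = (3·5² + 17)/(2·4) ≡ 30/8. 8⁻¹ ≡ 4 (mod 31), so λ ≡ 30·4 ≡ 27.
  x = λ² - 5 - 5 = 729 - 10 ≡ 6; y = λ·(5 - 6) - 4 ≡ 0. → (6, 0)
3P: (6, 0) + (5, 4). λ = (4 - 0)/(5 - 6) ≡ 4/30 mod 31. 30⁻¹ ≡ 30 (mod 31) since 30·30 = 900 ≡ 1, so λ ≡ 27.
  x = λ² - 6 - 5 = 729 - 11 ≡ 5; y = λ·(6 - 5) - 0 ≡ 27. → (5, 27)
4P: (5, 27) + (5, 4): same x and y₁ ≡ -y₂, so the sum is O.
4P = O, so the order is 4.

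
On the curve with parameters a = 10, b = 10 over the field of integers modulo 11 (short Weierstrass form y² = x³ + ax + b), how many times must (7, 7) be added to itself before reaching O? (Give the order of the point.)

2P: tangent at (7, 7): λ = (3·7² + 10)/(2·7) ≡ 3/3. 3⁻¹ ≡ 4 (mod 11), so λ ≡ 3·4 ≡ 1.
  x = λ² - 7 - 7 = 1 - 14 ≡ 9; y = λ·(7 - 9) - 7 ≡ 2. → (9, 2)
3P: (9, 2) + (7, 7). λ = (7 - 2)/(7 - 9) ≡ 5/9 mod 11. 9⁻¹ ≡ 5 (mod 11), so λ ≡ 3.
  x = λ² - 9 - 7 = 9 - 16 ≡ 4; y = λ·(9 - 4) - 2 ≡ 2. → (4, 2)
4P: (4, 2) + (7, 7). λ = (7 - 2)/(7 - 4) ≡ 5/3 mod 11. 3⁻¹ ≡ 4 (mod 11), so λ ≡ 9.
  x = λ² - 4 - 7 = 81 - 11 ≡ 4; y = λ·(4 - 4) - 2 ≡ 9. → (4, 9)
5P: (4, 9) + (7, 7). λ = (7 - 9)/(7 - 4) ≡ 9/3 mod 11. 3⁻¹ ≡ 4 (mod 11), so λ ≡ 3.
  x = λ² - 4 - 7 = 9 - 11 ≡ 9; y = λ·(4 - 9) - 9 ≡ 9. → (9, 9)
6P: (9, 9) + (7, 7). λ = (7 - 9)/(7 - 9) ≡ 9/9 mod 11. 9⁻¹ ≡ 5 (mod 11), so λ ≡ 1.
  x = λ² - 9 - 7 = 1 - 16 ≡ 7; y = λ·(9 - 7) - 9 ≡ 4. → (7, 4)
7P: (7, 4) + (7, 7): same x and y₁ ≡ -y₂, so the sum is O.
7P = O, so the order is 7.

7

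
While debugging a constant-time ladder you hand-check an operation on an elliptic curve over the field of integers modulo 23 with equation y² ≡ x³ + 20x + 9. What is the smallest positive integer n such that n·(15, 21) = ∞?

10

2P: tangent at (15, 21): λ = (3·15² + 20)/(2·21) ≡ 5/19. 19⁻¹ ≡ 17 (mod 23), so λ ≡ 5·17 ≡ 16.
  x = λ² - 15 - 15 = 256 - 30 ≡ 19; y = λ·(15 - 19) - 21 ≡ 7. → (19, 7)
3P: (19, 7) + (15, 21). λ = (21 - 7)/(15 - 19) ≡ 14/19 mod 23. 19⁻¹ ≡ 17 (mod 23) since 19·17 = 323 ≡ 1, so λ ≡ 8.
  x = λ² - 19 - 15 = 64 - 34 ≡ 7; y = λ·(19 - 7) - 7 ≡ 20. → (7, 20)
4P: (7, 20) + (15, 21). λ = (21 - 20)/(15 - 7) ≡ 1/8 mod 23. 8⁻¹ ≡ 3 (mod 23), so λ ≡ 3.
  x = λ² - 7 - 15 = 9 - 22 ≡ 10; y = λ·(7 - 10) - 20 ≡ 17. → (10, 17)
5P: (10, 17) + (15, 21). λ = (21 - 17)/(15 - 10) ≡ 4/5 mod 23. 5⁻¹ ≡ 14 (mod 23) since 5·14 = 70 ≡ 1, so λ ≡ 10.
  x = λ² - 10 - 15 = 100 - 25 ≡ 6; y = λ·(10 - 6) - 17 ≡ 0. → (6, 0)
6P: (6, 0) + (15, 21). λ = (21 - 0)/(15 - 6) ≡ 21/9 mod 23. 9⁻¹ ≡ 18 (mod 23), so λ ≡ 10.
  x = λ² - 6 - 15 = 100 - 21 ≡ 10; y = λ·(6 - 10) - 0 ≡ 6. → (10, 6)
7P: (10, 6) + (15, 21). λ = (21 - 6)/(15 - 10) ≡ 15/5 mod 23. 5⁻¹ ≡ 14 (mod 23), so λ ≡ 3.
  x = λ² - 10 - 15 = 9 - 25 ≡ 7; y = λ·(10 - 7) - 6 ≡ 3. → (7, 3)
8P: (7, 3) + (15, 21). λ = (21 - 3)/(15 - 7) ≡ 18/8 mod 23. 8⁻¹ ≡ 3 (mod 23) since 8·3 = 24 ≡ 1, so λ ≡ 8.
  x = λ² - 7 - 15 = 64 - 22 ≡ 19; y = λ·(7 - 19) - 3 ≡ 16. → (19, 16)
9P: (19, 16) + (15, 21). λ = (21 - 16)/(15 - 19) ≡ 5/19 mod 23. 19⁻¹ ≡ 17 (mod 23), so λ ≡ 16.
  x = λ² - 19 - 15 = 256 - 34 ≡ 15; y = λ·(19 - 15) - 16 ≡ 2. → (15, 2)
10P: (15, 2) + (15, 21): same x and y₁ ≡ -y₂, so the sum is ∞.
10P = ∞, so the order is 10.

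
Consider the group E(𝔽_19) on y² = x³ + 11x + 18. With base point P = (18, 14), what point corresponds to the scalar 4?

Repeated addition: build up to 4P.
2P: tangent at (18, 14): λ = (3·18² + 11)/(2·14) ≡ 14/9. 9⁻¹ ≡ 17 (mod 19) since 9·17 = 153 ≡ 1, so λ ≡ 14·17 ≡ 10.
  x = λ² - 18 - 18 = 100 - 36 ≡ 7; y = λ·(18 - 7) - 14 ≡ 1. → (7, 1)
3P: (7, 1) + (18, 14). λ = (14 - 1)/(18 - 7) ≡ 13/11 mod 19. 11⁻¹ ≡ 7 (mod 19), so λ ≡ 15.
  x = λ² - 7 - 18 = 225 - 25 ≡ 10; y = λ·(7 - 10) - 1 ≡ 11. → (10, 11)
4P: (10, 11) + (18, 14). λ = (14 - 11)/(18 - 10) ≡ 3/8 mod 19. 8⁻¹ ≡ 12 (mod 19) since 8·12 = 96 ≡ 1, so λ ≡ 17.
  x = λ² - 10 - 18 = 289 - 28 ≡ 14; y = λ·(10 - 14) - 11 ≡ 16. → (14, 16)

(14, 16)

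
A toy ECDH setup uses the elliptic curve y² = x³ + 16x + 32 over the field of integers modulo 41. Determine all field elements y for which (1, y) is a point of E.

x³ + 16x + 32 = 49 ≡ 8 (mod 41).
Square roots of 8 mod 41: 7 and 34 (since 7² = 49 ≡ 8).

7, 34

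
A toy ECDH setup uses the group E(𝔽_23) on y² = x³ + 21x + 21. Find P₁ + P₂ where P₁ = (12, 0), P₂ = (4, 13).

(10, 14)

(12, 0) + (4, 13). λ = (13 - 0)/(4 - 12) ≡ 13/15 mod 23. 15⁻¹ ≡ 20 (mod 23) since 15·20 = 300 ≡ 1, so λ ≡ 7.
  x = λ² - 12 - 4 = 49 - 16 ≡ 10; y = λ·(12 - 10) - 0 ≡ 14. → (10, 14)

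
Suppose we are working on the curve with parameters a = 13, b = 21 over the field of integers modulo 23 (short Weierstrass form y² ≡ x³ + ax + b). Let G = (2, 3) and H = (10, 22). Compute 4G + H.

First 4G:
Repeated addition: build up to 4G.
2G: tangent at (2, 3): λ = (3·2² + 13)/(2·3) ≡ 2/6. 6⁻¹ ≡ 4 (mod 23), so λ ≡ 2·4 ≡ 8.
  x = λ² - 2 - 2 = 64 - 4 ≡ 14; y = λ·(2 - 14) - 3 ≡ 16. → (14, 16)
3G: (14, 16) + (2, 3). λ = (3 - 16)/(2 - 14) ≡ 10/11 mod 23. 11⁻¹ ≡ 21 (mod 23), so λ ≡ 3.
  x = λ² - 14 - 2 = 9 - 16 ≡ 16; y = λ·(14 - 16) - 16 ≡ 1. → (16, 1)
4G: (16, 1) + (2, 3). λ = (3 - 1)/(2 - 16) ≡ 2/9 mod 23. 9⁻¹ ≡ 18 (mod 23), so λ ≡ 13.
  x = λ² - 16 - 2 = 169 - 18 ≡ 13; y = λ·(16 - 13) - 1 ≡ 15. → (13, 15)
4G = (13, 15).
Finally 4G + H:
(13, 15) + (10, 22). λ = (22 - 15)/(10 - 13) ≡ 7/20 mod 23. 20⁻¹ ≡ 15 (mod 23) since 20·15 = 300 ≡ 1, so λ ≡ 13.
  x = λ² - 13 - 10 = 169 - 23 ≡ 8; y = λ·(13 - 8) - 15 ≡ 4. → (8, 4)

(8, 4)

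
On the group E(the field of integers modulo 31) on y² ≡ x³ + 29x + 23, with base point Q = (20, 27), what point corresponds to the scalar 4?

Double-and-add on 4 = (100)₂. Start with Q = (20, 27) for the leading 1-bit.
double: tangent at (20, 27): λ = (3·20² + 29)/(2·27) ≡ 20/23. 23⁻¹ ≡ 27 (mod 31) since 23·27 = 621 ≡ 1, so λ ≡ 20·27 ≡ 13.
  x = λ² - 20 - 20 = 169 - 40 ≡ 5; y = λ·(20 - 5) - 27 ≡ 13. → (5, 13)
double: tangent at (5, 13): λ = (3·5² + 29)/(2·13) ≡ 11/26. 26⁻¹ ≡ 6 (mod 31) since 26·6 = 156 ≡ 1, so λ ≡ 11·6 ≡ 4.
  x = λ² - 5 - 5 = 16 - 10 ≡ 6; y = λ·(5 - 6) - 13 ≡ 14. → (6, 14)

(6, 14)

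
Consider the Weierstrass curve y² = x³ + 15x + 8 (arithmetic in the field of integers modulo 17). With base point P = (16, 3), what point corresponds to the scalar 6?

Repeated addition: build up to 6P.
2P: tangent at (16, 3): λ = (3·16² + 15)/(2·3) ≡ 1/6. 6⁻¹ ≡ 3 (mod 17) since 6·3 = 18 ≡ 1, so λ ≡ 1·3 ≡ 3.
  x = λ² - 16 - 16 = 9 - 32 ≡ 11; y = λ·(16 - 11) - 3 ≡ 12. → (11, 12)
3P: (11, 12) + (16, 3). λ = (3 - 12)/(16 - 11) ≡ 8/5 mod 17. 5⁻¹ ≡ 7 (mod 17), so λ ≡ 5.
  x = λ² - 11 - 16 = 25 - 27 ≡ 15; y = λ·(11 - 15) - 12 ≡ 2. → (15, 2)
4P: (15, 2) + (16, 3). λ = (3 - 2)/(16 - 15) ≡ 1/1 mod 17. 1⁻¹ ≡ 1 (mod 17) since 1·1 = 1 ≡ 1, so λ ≡ 1.
  x = λ² - 15 - 16 = 1 - 31 ≡ 4; y = λ·(15 - 4) - 2 ≡ 9. → (4, 9)
5P: (4, 9) + (16, 3). λ = (3 - 9)/(16 - 4) ≡ 11/12 mod 17. 12⁻¹ ≡ 10 (mod 17) since 12·10 = 120 ≡ 1, so λ ≡ 8.
  x = λ² - 4 - 16 = 64 - 20 ≡ 10; y = λ·(4 - 10) - 9 ≡ 11. → (10, 11)
6P: (10, 11) + (16, 3). λ = (3 - 11)/(16 - 10) ≡ 9/6 mod 17. 6⁻¹ ≡ 3 (mod 17), so λ ≡ 10.
  x = λ² - 10 - 16 = 100 - 26 ≡ 6; y = λ·(10 - 6) - 11 ≡ 12. → (6, 12)

(6, 12)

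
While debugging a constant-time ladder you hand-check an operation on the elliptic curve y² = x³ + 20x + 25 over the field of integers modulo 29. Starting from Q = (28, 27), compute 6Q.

Repeated addition: build up to 6Q.
2Q: tangent at (28, 27): λ = (3·28² + 20)/(2·27) ≡ 23/25. 25⁻¹ ≡ 7 (mod 29), so λ ≡ 23·7 ≡ 16.
  x = λ² - 28 - 28 = 256 - 56 ≡ 26; y = λ·(28 - 26) - 27 ≡ 5. → (26, 5)
3Q: (26, 5) + (28, 27). λ = (27 - 5)/(28 - 26) ≡ 22/2 mod 29. 2⁻¹ ≡ 15 (mod 29), so λ ≡ 11.
  x = λ² - 26 - 28 = 121 - 54 ≡ 9; y = λ·(26 - 9) - 5 ≡ 8. → (9, 8)
4Q: (9, 8) + (28, 27). λ = (27 - 8)/(28 - 9) ≡ 19/19 mod 29. 19⁻¹ ≡ 26 (mod 29), so λ ≡ 1.
  x = λ² - 9 - 28 = 1 - 37 ≡ 22; y = λ·(9 - 22) - 8 ≡ 8. → (22, 8)
5Q: (22, 8) + (28, 27). λ = (27 - 8)/(28 - 22) ≡ 19/6 mod 29. 6⁻¹ ≡ 5 (mod 29), so λ ≡ 8.
  x = λ² - 22 - 28 = 64 - 50 ≡ 14; y = λ·(22 - 14) - 8 ≡ 27. → (14, 27)
6Q: (14, 27) + (28, 27). λ = (27 - 27)/(28 - 14) ≡ 0/14 mod 29. 14⁻¹ ≡ 27 (mod 29) since 14·27 = 378 ≡ 1, so λ ≡ 0.
  x = λ² - 14 - 28 = 0 - 42 ≡ 16; y = λ·(14 - 16) - 27 ≡ 2. → (16, 2)

(16, 2)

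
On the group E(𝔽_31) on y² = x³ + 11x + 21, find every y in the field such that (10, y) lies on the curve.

x³ + 11x + 21 = 1131 ≡ 15 (mod 31).
15 is a non-residue mod 31; no y exists.

none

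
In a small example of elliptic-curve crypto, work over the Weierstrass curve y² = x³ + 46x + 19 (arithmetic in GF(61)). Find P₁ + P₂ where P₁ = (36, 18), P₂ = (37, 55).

(15, 27)

(36, 18) + (37, 55). λ = (55 - 18)/(37 - 36) ≡ 37/1 mod 61. 1⁻¹ ≡ 1 (mod 61), so λ ≡ 37.
  x = λ² - 36 - 37 = 1369 - 73 ≡ 15; y = λ·(36 - 15) - 18 ≡ 27. → (15, 27)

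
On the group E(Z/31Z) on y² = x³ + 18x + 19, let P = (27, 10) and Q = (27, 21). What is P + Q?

O

The two points share x = 27 and their y-coordinates satisfy 10 + 21 ≡ 0 (mod 31), so they are inverses. Their sum is the point at infinity.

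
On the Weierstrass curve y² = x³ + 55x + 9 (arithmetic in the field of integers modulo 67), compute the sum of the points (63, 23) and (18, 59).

(63, 23) + (18, 59). λ = (59 - 23)/(18 - 63) ≡ 36/22 mod 67. 22⁻¹ ≡ 64 (mod 67), so λ ≡ 26.
  x = λ² - 63 - 18 = 676 - 81 ≡ 59; y = λ·(63 - 59) - 23 ≡ 14. → (59, 14)

(59, 14)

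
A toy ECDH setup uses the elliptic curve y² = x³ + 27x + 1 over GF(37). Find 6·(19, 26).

Write P = (19, 26).
Double-and-add on 6 = (110)₂. Start with P = (19, 26) for the leading 1-bit.
double: tangent at (19, 26): λ = (3·19² + 27)/(2·26) ≡ 0/15. 15⁻¹ ≡ 5 (mod 37), so λ ≡ 0·5 ≡ 0.
  x = λ² - 19 - 19 = 0 - 38 ≡ 36; y = λ·(19 - 36) - 26 ≡ 11. → (36, 11)
add P: (36, 11) + (19, 26). λ = (26 - 11)/(19 - 36) ≡ 15/20 mod 37. 20⁻¹ ≡ 13 (mod 37) since 20·13 = 260 ≡ 1, so λ ≡ 10.
  x = λ² - 36 - 19 = 100 - 55 ≡ 8; y = λ·(36 - 8) - 11 ≡ 10. → (8, 10)
double: tangent at (8, 10): λ = (3·8² + 27)/(2·10) ≡ 34/20. 20⁻¹ ≡ 13 (mod 37) since 20·13 = 260 ≡ 1, so λ ≡ 34·13 ≡ 35.
  x = λ² - 8 - 8 = 1225 - 16 ≡ 25; y = λ·(8 - 25) - 10 ≡ 24. → (25, 24)

(25, 24)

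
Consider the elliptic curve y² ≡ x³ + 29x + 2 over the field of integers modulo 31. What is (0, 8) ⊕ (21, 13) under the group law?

(0, 8) + (21, 13). λ = (13 - 8)/(21 - 0) ≡ 5/21 mod 31. 21⁻¹ ≡ 3 (mod 31), so λ ≡ 15.
  x = λ² - 0 - 21 = 225 - 21 ≡ 18; y = λ·(0 - 18) - 8 ≡ 1. → (18, 1)

(18, 1)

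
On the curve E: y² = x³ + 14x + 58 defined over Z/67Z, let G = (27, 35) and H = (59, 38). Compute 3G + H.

First 3G:
Repeated addition: build up to 3G.
2G: tangent at (27, 35): λ = (3·27² + 14)/(2·35) ≡ 57/3. 3⁻¹ ≡ 45 (mod 67), so λ ≡ 57·45 ≡ 19.
  x = λ² - 27 - 27 = 361 - 54 ≡ 39; y = λ·(27 - 39) - 35 ≡ 5. → (39, 5)
3G: (39, 5) + (27, 35). λ = (35 - 5)/(27 - 39) ≡ 30/55 mod 67. 55⁻¹ ≡ 39 (mod 67) since 55·39 = 2145 ≡ 1, so λ ≡ 31.
  x = λ² - 39 - 27 = 961 - 66 ≡ 24; y = λ·(39 - 24) - 5 ≡ 58. → (24, 58)
3G = (24, 58).
Finally 3G + H:
(24, 58) + (59, 38). λ = (38 - 58)/(59 - 24) ≡ 47/35 mod 67. 35⁻¹ ≡ 23 (mod 67), so λ ≡ 9.
  x = λ² - 24 - 59 = 81 - 83 ≡ 65; y = λ·(24 - 65) - 58 ≡ 42. → (65, 42)

(65, 42)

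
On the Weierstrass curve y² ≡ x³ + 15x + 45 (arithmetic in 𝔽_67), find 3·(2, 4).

(13, 62)

Write Q = (2, 4).
Repeated addition: build up to 3Q.
2Q: tangent at (2, 4): λ = (3·2² + 15)/(2·4) ≡ 27/8. 8⁻¹ ≡ 42 (mod 67) since 8·42 = 336 ≡ 1, so λ ≡ 27·42 ≡ 62.
  x = λ² - 2 - 2 = 3844 - 4 ≡ 21; y = λ·(2 - 21) - 4 ≡ 24. → (21, 24)
3Q: (21, 24) + (2, 4). λ = (4 - 24)/(2 - 21) ≡ 47/48 mod 67. 48⁻¹ ≡ 7 (mod 67), so λ ≡ 61.
  x = λ² - 21 - 2 = 3721 - 23 ≡ 13; y = λ·(21 - 13) - 24 ≡ 62. → (13, 62)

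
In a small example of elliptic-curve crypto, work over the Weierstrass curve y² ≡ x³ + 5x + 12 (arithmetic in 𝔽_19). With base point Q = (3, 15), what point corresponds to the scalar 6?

Double-and-add on 6 = (110)₂. Start with Q = (3, 15) for the leading 1-bit.
double: tangent at (3, 15): λ = (3·3² + 5)/(2·15) ≡ 13/11. 11⁻¹ ≡ 7 (mod 19) since 11·7 = 77 ≡ 1, so λ ≡ 13·7 ≡ 15.
  x = λ² - 3 - 3 = 225 - 6 ≡ 10; y = λ·(3 - 10) - 15 ≡ 13. → (10, 13)
add Q: (10, 13) + (3, 15). λ = (15 - 13)/(3 - 10) ≡ 2/12 mod 19. 12⁻¹ ≡ 8 (mod 19) since 12·8 = 96 ≡ 1, so λ ≡ 16.
  x = λ² - 10 - 3 = 256 - 13 ≡ 15; y = λ·(10 - 15) - 13 ≡ 2. → (15, 2)
double: tangent at (15, 2): λ = (3·15² + 5)/(2·2) ≡ 15/4. 4⁻¹ ≡ 5 (mod 19), so λ ≡ 15·5 ≡ 18.
  x = λ² - 15 - 15 = 324 - 30 ≡ 9; y = λ·(15 - 9) - 2 ≡ 11. → (9, 11)

(9, 11)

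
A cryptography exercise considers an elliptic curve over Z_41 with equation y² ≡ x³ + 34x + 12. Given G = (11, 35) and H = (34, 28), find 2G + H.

(35, 17)

First 2G:
Repeated addition: build up to 2G.
2G: tangent at (11, 35): λ = (3·11² + 34)/(2·35) ≡ 28/29. 29⁻¹ ≡ 17 (mod 41), so λ ≡ 28·17 ≡ 25.
  x = λ² - 11 - 11 = 625 - 22 ≡ 29; y = λ·(11 - 29) - 35 ≡ 7. → (29, 7)
2G = (29, 7).
Finally 2G + H:
(29, 7) + (34, 28). λ = (28 - 7)/(34 - 29) ≡ 21/5 mod 41. 5⁻¹ ≡ 33 (mod 41), so λ ≡ 37.
  x = λ² - 29 - 34 = 1369 - 63 ≡ 35; y = λ·(29 - 35) - 7 ≡ 17. → (35, 17)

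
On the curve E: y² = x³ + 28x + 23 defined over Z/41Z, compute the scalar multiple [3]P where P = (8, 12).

(18, 2)

Repeated addition: build up to 3P.
2P: tangent at (8, 12): λ = (3·8² + 28)/(2·12) ≡ 15/24. 24⁻¹ ≡ 12 (mod 41) since 24·12 = 288 ≡ 1, so λ ≡ 15·12 ≡ 16.
  x = λ² - 8 - 8 = 256 - 16 ≡ 35; y = λ·(8 - 35) - 12 ≡ 7. → (35, 7)
3P: (35, 7) + (8, 12). λ = (12 - 7)/(8 - 35) ≡ 5/14 mod 41. 14⁻¹ ≡ 3 (mod 41) since 14·3 = 42 ≡ 1, so λ ≡ 15.
  x = λ² - 35 - 8 = 225 - 43 ≡ 18; y = λ·(35 - 18) - 7 ≡ 2. → (18, 2)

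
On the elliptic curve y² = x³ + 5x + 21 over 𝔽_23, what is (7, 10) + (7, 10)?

tangent at (7, 10): λ = (3·7² + 5)/(2·10) ≡ 14/20. 20⁻¹ ≡ 15 (mod 23), so λ ≡ 14·15 ≡ 3.
  x = λ² - 7 - 7 = 9 - 14 ≡ 18; y = λ·(7 - 18) - 10 ≡ 3. → (18, 3)

(18, 3)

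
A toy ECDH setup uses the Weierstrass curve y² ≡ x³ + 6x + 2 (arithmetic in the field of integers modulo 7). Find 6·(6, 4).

O

Write G = (6, 4).
Repeated addition: build up to 6G.
2G: tangent at (6, 4): λ = (3·6² + 6)/(2·4) ≡ 2/1. 1⁻¹ ≡ 1 (mod 7), so λ ≡ 2·1 ≡ 2.
  x = λ² - 6 - 6 = 4 - 12 ≡ 6; y = λ·(6 - 6) - 4 ≡ 3. → (6, 3)
3G: (6, 3) + (6, 4): same x and y₁ ≡ -y₂, so the sum is ∞.
4G: ∞ + (6, 4) = (6, 4) (identity).
5G: tangent at (6, 4): λ = (3·6² + 6)/(2·4) ≡ 2/1. 1⁻¹ ≡ 1 (mod 7), so λ ≡ 2·1 ≡ 2.
  x = λ² - 6 - 6 = 4 - 12 ≡ 6; y = λ·(6 - 6) - 4 ≡ 3. → (6, 3)
6G: (6, 3) + (6, 4): same x and y₁ ≡ -y₂, so the sum is ∞.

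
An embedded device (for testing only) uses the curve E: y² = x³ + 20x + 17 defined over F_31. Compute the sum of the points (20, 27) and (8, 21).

(11, 24)

(20, 27) + (8, 21). λ = (21 - 27)/(8 - 20) ≡ 25/19 mod 31. 19⁻¹ ≡ 18 (mod 31), so λ ≡ 16.
  x = λ² - 20 - 8 = 256 - 28 ≡ 11; y = λ·(20 - 11) - 27 ≡ 24. → (11, 24)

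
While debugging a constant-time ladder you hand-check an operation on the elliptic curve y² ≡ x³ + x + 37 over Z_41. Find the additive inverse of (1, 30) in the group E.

(1, 11)

-(1, 30) = (1, -30 mod 41) = (1, 11).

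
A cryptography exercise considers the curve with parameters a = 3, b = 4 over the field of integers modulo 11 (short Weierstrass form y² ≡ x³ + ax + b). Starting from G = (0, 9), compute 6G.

(0, 2)

Repeated addition: build up to 6G.
2G: tangent at (0, 9): λ = (3·0² + 3)/(2·9) ≡ 3/7. 7⁻¹ ≡ 8 (mod 11) since 7·8 = 56 ≡ 1, so λ ≡ 3·8 ≡ 2.
  x = λ² - 0 - 0 = 4 - 0 ≡ 4; y = λ·(0 - 4) - 9 ≡ 5. → (4, 5)
3G: (4, 5) + (0, 9). λ = (9 - 5)/(0 - 4) ≡ 4/7 mod 11. 7⁻¹ ≡ 8 (mod 11), so λ ≡ 10.
  x = λ² - 4 - 0 = 100 - 4 ≡ 8; y = λ·(4 - 8) - 5 ≡ 10. → (8, 10)
4G: (8, 10) + (0, 9). λ = (9 - 10)/(0 - 8) ≡ 10/3 mod 11. 3⁻¹ ≡ 4 (mod 11) since 3·4 = 12 ≡ 1, so λ ≡ 7.
  x = λ² - 8 - 0 = 49 - 8 ≡ 8; y = λ·(8 - 8) - 10 ≡ 1. → (8, 1)
5G: (8, 1) + (0, 9). λ = (9 - 1)/(0 - 8) ≡ 8/3 mod 11. 3⁻¹ ≡ 4 (mod 11), so λ ≡ 10.
  x = λ² - 8 - 0 = 100 - 8 ≡ 4; y = λ·(8 - 4) - 1 ≡ 6. → (4, 6)
6G: (4, 6) + (0, 9). λ = (9 - 6)/(0 - 4) ≡ 3/7 mod 11. 7⁻¹ ≡ 8 (mod 11), so λ ≡ 2.
  x = λ² - 4 - 0 = 4 - 4 ≡ 0; y = λ·(4 - 0) - 6 ≡ 2. → (0, 2)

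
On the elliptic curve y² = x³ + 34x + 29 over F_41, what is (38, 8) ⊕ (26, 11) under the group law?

(36, 12)

(38, 8) + (26, 11). λ = (11 - 8)/(26 - 38) ≡ 3/29 mod 41. 29⁻¹ ≡ 17 (mod 41) since 29·17 = 493 ≡ 1, so λ ≡ 10.
  x = λ² - 38 - 26 = 100 - 64 ≡ 36; y = λ·(38 - 36) - 8 ≡ 12. → (36, 12)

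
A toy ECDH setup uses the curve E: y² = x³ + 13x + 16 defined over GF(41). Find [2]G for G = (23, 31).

(40, 17)

tangent at (23, 31): λ = (3·23² + 13)/(2·31) ≡ 1/21. 21⁻¹ ≡ 2 (mod 41) since 21·2 = 42 ≡ 1, so λ ≡ 1·2 ≡ 2.
  x = λ² - 23 - 23 = 4 - 46 ≡ 40; y = λ·(23 - 40) - 31 ≡ 17. → (40, 17)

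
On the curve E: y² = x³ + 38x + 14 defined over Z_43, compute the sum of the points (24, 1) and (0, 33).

(16, 17)

(24, 1) + (0, 33). λ = (33 - 1)/(0 - 24) ≡ 32/19 mod 43. 19⁻¹ ≡ 34 (mod 43), so λ ≡ 13.
  x = λ² - 24 - 0 = 169 - 24 ≡ 16; y = λ·(24 - 16) - 1 ≡ 17. → (16, 17)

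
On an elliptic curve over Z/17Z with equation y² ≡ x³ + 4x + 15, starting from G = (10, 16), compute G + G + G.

(8, 10)

Repeated addition: build up to 3G.
2G: tangent at (10, 16): λ = (3·10² + 4)/(2·16) ≡ 15/15. 15⁻¹ ≡ 8 (mod 17), so λ ≡ 15·8 ≡ 1.
  x = λ² - 10 - 10 = 1 - 20 ≡ 15; y = λ·(10 - 15) - 16 ≡ 13. → (15, 13)
3G: (15, 13) + (10, 16). λ = (16 - 13)/(10 - 15) ≡ 3/12 mod 17. 12⁻¹ ≡ 10 (mod 17) since 12·10 = 120 ≡ 1, so λ ≡ 13.
  x = λ² - 15 - 10 = 169 - 25 ≡ 8; y = λ·(15 - 8) - 13 ≡ 10. → (8, 10)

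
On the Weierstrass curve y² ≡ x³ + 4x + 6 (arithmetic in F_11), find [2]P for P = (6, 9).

(2, 0)

tangent at (6, 9): λ = (3·6² + 4)/(2·9) ≡ 2/7. 7⁻¹ ≡ 8 (mod 11), so λ ≡ 2·8 ≡ 5.
  x = λ² - 6 - 6 = 25 - 12 ≡ 2; y = λ·(6 - 2) - 9 ≡ 0. → (2, 0)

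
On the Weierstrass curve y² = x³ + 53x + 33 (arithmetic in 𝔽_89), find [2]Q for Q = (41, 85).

tangent at (41, 85): λ = (3·41² + 53)/(2·85) ≡ 23/81. 81⁻¹ ≡ 11 (mod 89), so λ ≡ 23·11 ≡ 75.
  x = λ² - 41 - 41 = 5625 - 82 ≡ 25; y = λ·(41 - 25) - 85 ≡ 47. → (25, 47)

(25, 47)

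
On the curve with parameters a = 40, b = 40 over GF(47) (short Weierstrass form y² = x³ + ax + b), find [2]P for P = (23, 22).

(37, 35)

tangent at (23, 22): λ = (3·23² + 40)/(2·22) ≡ 29/44. 44⁻¹ ≡ 31 (mod 47) since 44·31 = 1364 ≡ 1, so λ ≡ 29·31 ≡ 6.
  x = λ² - 23 - 23 = 36 - 46 ≡ 37; y = λ·(23 - 37) - 22 ≡ 35. → (37, 35)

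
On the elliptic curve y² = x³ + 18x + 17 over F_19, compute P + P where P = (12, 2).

(2, 2)

tangent at (12, 2): λ = (3·12² + 18)/(2·2) ≡ 13/4. 4⁻¹ ≡ 5 (mod 19), so λ ≡ 13·5 ≡ 8.
  x = λ² - 12 - 12 = 64 - 24 ≡ 2; y = λ·(12 - 2) - 2 ≡ 2. → (2, 2)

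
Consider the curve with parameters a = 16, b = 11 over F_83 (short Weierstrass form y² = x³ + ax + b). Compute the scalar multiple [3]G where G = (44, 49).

(60, 80)

Repeated addition: build up to 3G.
2G: tangent at (44, 49): λ = (3·44² + 16)/(2·49) ≡ 14/15. 15⁻¹ ≡ 72 (mod 83), so λ ≡ 14·72 ≡ 12.
  x = λ² - 44 - 44 = 144 - 88 ≡ 56; y = λ·(44 - 56) - 49 ≡ 56. → (56, 56)
3G: (56, 56) + (44, 49). λ = (49 - 56)/(44 - 56) ≡ 76/71 mod 83. 71⁻¹ ≡ 76 (mod 83), so λ ≡ 49.
  x = λ² - 56 - 44 = 2401 - 100 ≡ 60; y = λ·(56 - 60) - 56 ≡ 80. → (60, 80)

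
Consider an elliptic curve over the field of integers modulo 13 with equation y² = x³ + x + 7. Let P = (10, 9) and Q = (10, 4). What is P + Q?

O

The two points share x = 10 and their y-coordinates satisfy 9 + 4 ≡ 0 (mod 13), so they are inverses. Their sum is ∞.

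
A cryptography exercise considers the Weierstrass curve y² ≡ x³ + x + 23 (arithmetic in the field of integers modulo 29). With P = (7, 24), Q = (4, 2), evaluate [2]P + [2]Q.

(19, 17)

First 2P:
Repeated addition: build up to 2P.
2P: tangent at (7, 24): λ = (3·7² + 1)/(2·24) ≡ 3/19. 19⁻¹ ≡ 26 (mod 29) since 19·26 = 494 ≡ 1, so λ ≡ 3·26 ≡ 20.
  x = λ² - 7 - 7 = 400 - 14 ≡ 9; y = λ·(7 - 9) - 24 ≡ 23. → (9, 23)
2P = (9, 23).
Next 2Q:
Repeated addition: build up to 2Q.
2Q: tangent at (4, 2): λ = (3·4² + 1)/(2·2) ≡ 20/4. 4⁻¹ ≡ 22 (mod 29), so λ ≡ 20·22 ≡ 5.
  x = λ² - 4 - 4 = 25 - 8 ≡ 17; y = λ·(4 - 17) - 2 ≡ 20. → (17, 20)
2Q = (17, 20).
Finally 2P + 2Q:
(9, 23) + (17, 20). λ = (20 - 23)/(17 - 9) ≡ 26/8 mod 29. 8⁻¹ ≡ 11 (mod 29), so λ ≡ 25.
  x = λ² - 9 - 17 = 625 - 26 ≡ 19; y = λ·(9 - 19) - 23 ≡ 17. → (19, 17)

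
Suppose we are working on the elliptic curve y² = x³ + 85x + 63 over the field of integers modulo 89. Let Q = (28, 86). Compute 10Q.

Double-and-add on 10 = (1010)₂. Start with Q = (28, 86) for the leading 1-bit.
double: tangent at (28, 86): λ = (3·28² + 85)/(2·86) ≡ 34/83. 83⁻¹ ≡ 74 (mod 89), so λ ≡ 34·74 ≡ 24.
  x = λ² - 28 - 28 = 576 - 56 ≡ 75; y = λ·(28 - 75) - 86 ≡ 32. → (75, 32)
double: tangent at (75, 32): λ = (3·75² + 85)/(2·32) ≡ 50/64. 64⁻¹ ≡ 32 (mod 89), so λ ≡ 50·32 ≡ 87.
  x = λ² - 75 - 75 = 7569 - 150 ≡ 32; y = λ·(75 - 32) - 32 ≡ 60. → (32, 60)
add Q: (32, 60) + (28, 86). λ = (86 - 60)/(28 - 32) ≡ 26/85 mod 89. 85⁻¹ ≡ 22 (mod 89), so λ ≡ 38.
  x = λ² - 32 - 28 = 1444 - 60 ≡ 49; y = λ·(32 - 49) - 60 ≡ 6. → (49, 6)
double: tangent at (49, 6): λ = (3·49² + 85)/(2·6) ≡ 79/12. 12⁻¹ ≡ 52 (mod 89) since 12·52 = 624 ≡ 1, so λ ≡ 79·52 ≡ 14.
  x = λ² - 49 - 49 = 196 - 98 ≡ 9; y = λ·(49 - 9) - 6 ≡ 20. → (9, 20)

(9, 20)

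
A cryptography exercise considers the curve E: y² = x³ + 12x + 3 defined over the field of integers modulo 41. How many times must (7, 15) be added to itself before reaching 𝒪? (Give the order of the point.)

2P: tangent at (7, 15): λ = (3·7² + 12)/(2·15) ≡ 36/30. 30⁻¹ ≡ 26 (mod 41), so λ ≡ 36·26 ≡ 34.
  x = λ² - 7 - 7 = 1156 - 14 ≡ 35; y = λ·(7 - 35) - 15 ≡ 17. → (35, 17)
3P: (35, 17) + (7, 15). λ = (15 - 17)/(7 - 35) ≡ 39/13 mod 41. 13⁻¹ ≡ 19 (mod 41) since 13·19 = 247 ≡ 1, so λ ≡ 3.
  x = λ² - 35 - 7 = 9 - 42 ≡ 8; y = λ·(35 - 8) - 17 ≡ 23. → (8, 23)
4P: (8, 23) + (7, 15). λ = (15 - 23)/(7 - 8) ≡ 33/40 mod 41. 40⁻¹ ≡ 40 (mod 41) since 40·40 = 1600 ≡ 1, so λ ≡ 8.
  x = λ² - 8 - 7 = 64 - 15 ≡ 8; y = λ·(8 - 8) - 23 ≡ 18. → (8, 18)
5P: (8, 18) + (7, 15). λ = (15 - 18)/(7 - 8) ≡ 38/40 mod 41. 40⁻¹ ≡ 40 (mod 41) since 40·40 = 1600 ≡ 1, so λ ≡ 3.
  x = λ² - 8 - 7 = 9 - 15 ≡ 35; y = λ·(8 - 35) - 18 ≡ 24. → (35, 24)
6P: (35, 24) + (7, 15). λ = (15 - 24)/(7 - 35) ≡ 32/13 mod 41. 13⁻¹ ≡ 19 (mod 41), so λ ≡ 34.
  x = λ² - 35 - 7 = 1156 - 42 ≡ 7; y = λ·(35 - 7) - 24 ≡ 26. → (7, 26)
7P: (7, 26) + (7, 15): same x and y₁ ≡ -y₂, so the sum is 𝒪.
7P = 𝒪, so the order is 7.

7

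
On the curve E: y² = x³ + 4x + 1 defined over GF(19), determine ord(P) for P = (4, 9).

2P: tangent at (4, 9): λ = (3·4² + 4)/(2·9) ≡ 14/18. 18⁻¹ ≡ 18 (mod 19), so λ ≡ 14·18 ≡ 5.
  x = λ² - 4 - 4 = 25 - 8 ≡ 17; y = λ·(4 - 17) - 9 ≡ 2. → (17, 2)
3P: (17, 2) + (4, 9). λ = (9 - 2)/(4 - 17) ≡ 7/6 mod 19. 6⁻¹ ≡ 16 (mod 19), so λ ≡ 17.
  x = λ² - 17 - 4 = 289 - 21 ≡ 2; y = λ·(17 - 2) - 2 ≡ 6. → (2, 6)
4P: (2, 6) + (4, 9). λ = (9 - 6)/(4 - 2) ≡ 3/2 mod 19. 2⁻¹ ≡ 10 (mod 19), so λ ≡ 11.
  x = λ² - 2 - 4 = 121 - 6 ≡ 1; y = λ·(2 - 1) - 6 ≡ 5. → (1, 5)
5P: (1, 5) + (4, 9). λ = (9 - 5)/(4 - 1) ≡ 4/3 mod 19. 3⁻¹ ≡ 13 (mod 19) since 3·13 = 39 ≡ 1, so λ ≡ 14.
  x = λ² - 1 - 4 = 196 - 5 ≡ 1; y = λ·(1 - 1) - 5 ≡ 14. → (1, 14)
6P: (1, 14) + (4, 9). λ = (9 - 14)/(4 - 1) ≡ 14/3 mod 19. 3⁻¹ ≡ 13 (mod 19) since 3·13 = 39 ≡ 1, so λ ≡ 11.
  x = λ² - 1 - 4 = 121 - 5 ≡ 2; y = λ·(1 - 2) - 14 ≡ 13. → (2, 13)
7P: (2, 13) + (4, 9). λ = (9 - 13)/(4 - 2) ≡ 15/2 mod 19. 2⁻¹ ≡ 10 (mod 19), so λ ≡ 17.
  x = λ² - 2 - 4 = 289 - 6 ≡ 17; y = λ·(2 - 17) - 13 ≡ 17. → (17, 17)
8P: (17, 17) + (4, 9). λ = (9 - 17)/(4 - 17) ≡ 11/6 mod 19. 6⁻¹ ≡ 16 (mod 19), so λ ≡ 5.
  x = λ² - 17 - 4 = 25 - 21 ≡ 4; y = λ·(17 - 4) - 17 ≡ 10. → (4, 10)
9P: (4, 10) + (4, 9): same x and y₁ ≡ -y₂, so the sum is the point at infinity.
9P = the point at infinity, so the order is 9.

9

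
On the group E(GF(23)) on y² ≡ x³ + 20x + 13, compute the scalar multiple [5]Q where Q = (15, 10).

Repeated addition: build up to 5Q.
2Q: tangent at (15, 10): λ = (3·15² + 20)/(2·10) ≡ 5/20. 20⁻¹ ≡ 15 (mod 23), so λ ≡ 5·15 ≡ 6.
  x = λ² - 15 - 15 = 36 - 30 ≡ 6; y = λ·(15 - 6) - 10 ≡ 21. → (6, 21)
3Q: (6, 21) + (15, 10). λ = (10 - 21)/(15 - 6) ≡ 12/9 mod 23. 9⁻¹ ≡ 18 (mod 23), so λ ≡ 9.
  x = λ² - 6 - 15 = 81 - 21 ≡ 14; y = λ·(6 - 14) - 21 ≡ 22. → (14, 22)
4Q: (14, 22) + (15, 10). λ = (10 - 22)/(15 - 14) ≡ 11/1 mod 23. 1⁻¹ ≡ 1 (mod 23) since 1·1 = 1 ≡ 1, so λ ≡ 11.
  x = λ² - 14 - 15 = 121 - 29 ≡ 0; y = λ·(14 - 0) - 22 ≡ 17. → (0, 17)
5Q: (0, 17) + (15, 10). λ = (10 - 17)/(15 - 0) ≡ 16/15 mod 23. 15⁻¹ ≡ 20 (mod 23) since 15·20 = 300 ≡ 1, so λ ≡ 21.
  x = λ² - 0 - 15 = 441 - 15 ≡ 12; y = λ·(0 - 12) - 17 ≡ 7. → (12, 7)

(12, 7)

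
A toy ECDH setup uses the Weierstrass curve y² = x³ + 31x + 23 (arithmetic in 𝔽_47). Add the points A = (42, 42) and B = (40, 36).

(42, 42) + (40, 36). λ = (36 - 42)/(40 - 42) ≡ 41/45 mod 47. 45⁻¹ ≡ 23 (mod 47), so λ ≡ 3.
  x = λ² - 42 - 40 = 9 - 82 ≡ 21; y = λ·(42 - 21) - 42 ≡ 21. → (21, 21)

(21, 21)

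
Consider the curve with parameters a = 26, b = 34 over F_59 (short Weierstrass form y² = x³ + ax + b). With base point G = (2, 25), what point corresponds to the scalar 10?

Double-and-add on 10 = (1010)₂. Start with G = (2, 25) for the leading 1-bit.
double: tangent at (2, 25): λ = (3·2² + 26)/(2·25) ≡ 38/50. 50⁻¹ ≡ 13 (mod 59) since 50·13 = 650 ≡ 1, so λ ≡ 38·13 ≡ 22.
  x = λ² - 2 - 2 = 484 - 4 ≡ 8; y = λ·(2 - 8) - 25 ≡ 20. → (8, 20)
double: tangent at (8, 20): λ = (3·8² + 26)/(2·20) ≡ 41/40. 40⁻¹ ≡ 31 (mod 59), so λ ≡ 41·31 ≡ 32.
  x = λ² - 8 - 8 = 1024 - 16 ≡ 5; y = λ·(8 - 5) - 20 ≡ 17. → (5, 17)
add G: (5, 17) + (2, 25). λ = (25 - 17)/(2 - 5) ≡ 8/56 mod 59. 56⁻¹ ≡ 39 (mod 59), so λ ≡ 17.
  x = λ² - 5 - 2 = 289 - 7 ≡ 46; y = λ·(5 - 46) - 17 ≡ 53. → (46, 53)
double: tangent at (46, 53): λ = (3·46² + 26)/(2·53) ≡ 2/47. 47⁻¹ ≡ 54 (mod 59), so λ ≡ 2·54 ≡ 49.
  x = λ² - 46 - 46 = 2401 - 92 ≡ 8; y = λ·(46 - 8) - 53 ≡ 39. → (8, 39)

(8, 39)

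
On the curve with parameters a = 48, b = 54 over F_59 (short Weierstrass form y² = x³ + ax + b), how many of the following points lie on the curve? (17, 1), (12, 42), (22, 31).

2

(17, 1): 1² ≡ 1, rhs ≡ 1 → on.
(12, 42): 42² ≡ 53, rhs ≡ 57 → off.
(22, 31): 31² ≡ 17, rhs ≡ 17 → on.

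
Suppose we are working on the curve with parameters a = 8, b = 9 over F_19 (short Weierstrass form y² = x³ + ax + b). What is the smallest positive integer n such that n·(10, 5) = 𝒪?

8

2P: tangent at (10, 5): λ = (3·10² + 8)/(2·5) ≡ 4/10. 10⁻¹ ≡ 2 (mod 19) since 10·2 = 20 ≡ 1, so λ ≡ 4·2 ≡ 8.
  x = λ² - 10 - 10 = 64 - 20 ≡ 6; y = λ·(10 - 6) - 5 ≡ 8. → (6, 8)
3P: (6, 8) + (10, 5). λ = (5 - 8)/(10 - 6) ≡ 16/4 mod 19. 4⁻¹ ≡ 5 (mod 19), so λ ≡ 4.
  x = λ² - 6 - 10 = 16 - 16 ≡ 0; y = λ·(6 - 0) - 8 ≡ 16. → (0, 16)
4P: (0, 16) + (10, 5). λ = (5 - 16)/(10 - 0) ≡ 8/10 mod 19. 10⁻¹ ≡ 2 (mod 19), so λ ≡ 16.
  x = λ² - 0 - 10 = 256 - 10 ≡ 18; y = λ·(0 - 18) - 16 ≡ 0. → (18, 0)
5P: (18, 0) + (10, 5). λ = (5 - 0)/(10 - 18) ≡ 5/11 mod 19. 11⁻¹ ≡ 7 (mod 19), so λ ≡ 16.
  x = λ² - 18 - 10 = 256 - 28 ≡ 0; y = λ·(18 - 0) - 0 ≡ 3. → (0, 3)
6P: (0, 3) + (10, 5). λ = (5 - 3)/(10 - 0) ≡ 2/10 mod 19. 10⁻¹ ≡ 2 (mod 19), so λ ≡ 4.
  x = λ² - 0 - 10 = 16 - 10 ≡ 6; y = λ·(0 - 6) - 3 ≡ 11. → (6, 11)
7P: (6, 11) + (10, 5). λ = (5 - 11)/(10 - 6) ≡ 13/4 mod 19. 4⁻¹ ≡ 5 (mod 19) since 4·5 = 20 ≡ 1, so λ ≡ 8.
  x = λ² - 6 - 10 = 64 - 16 ≡ 10; y = λ·(6 - 10) - 11 ≡ 14. → (10, 14)
8P: (10, 14) + (10, 5): same x and y₁ ≡ -y₂, so the sum is 𝒪.
8P = 𝒪, so the order is 8.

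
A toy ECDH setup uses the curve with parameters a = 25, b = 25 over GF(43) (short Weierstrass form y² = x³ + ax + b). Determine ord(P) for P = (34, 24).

4

2P: tangent at (34, 24): λ = (3·34² + 25)/(2·24) ≡ 10/5. 5⁻¹ ≡ 26 (mod 43), so λ ≡ 10·26 ≡ 2.
  x = λ² - 34 - 34 = 4 - 68 ≡ 22; y = λ·(34 - 22) - 24 ≡ 0. → (22, 0)
3P: (22, 0) + (34, 24). λ = (24 - 0)/(34 - 22) ≡ 24/12 mod 43. 12⁻¹ ≡ 18 (mod 43) since 12·18 = 216 ≡ 1, so λ ≡ 2.
  x = λ² - 22 - 34 = 4 - 56 ≡ 34; y = λ·(22 - 34) - 0 ≡ 19. → (34, 19)
4P: (34, 19) + (34, 24): same x and y₁ ≡ -y₂, so the sum is O.
4P = O, so the order is 4.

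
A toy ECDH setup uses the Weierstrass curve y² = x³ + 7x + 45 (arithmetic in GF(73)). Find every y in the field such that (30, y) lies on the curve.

x³ + 7x + 45 = 27255 ≡ 26 (mod 73).
26 is a non-residue mod 73; no y exists.

none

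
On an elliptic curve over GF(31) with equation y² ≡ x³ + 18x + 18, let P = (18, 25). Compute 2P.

(20, 16)

tangent at (18, 25): λ = (3·18² + 18)/(2·25) ≡ 29/19. 19⁻¹ ≡ 18 (mod 31), so λ ≡ 29·18 ≡ 26.
  x = λ² - 18 - 18 = 676 - 36 ≡ 20; y = λ·(18 - 20) - 25 ≡ 16. → (20, 16)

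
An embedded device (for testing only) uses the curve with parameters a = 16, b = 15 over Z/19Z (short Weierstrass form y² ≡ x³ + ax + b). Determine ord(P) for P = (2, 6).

11

2P: tangent at (2, 6): λ = (3·2² + 16)/(2·6) ≡ 9/12. 12⁻¹ ≡ 8 (mod 19) since 12·8 = 96 ≡ 1, so λ ≡ 9·8 ≡ 15.
  x = λ² - 2 - 2 = 225 - 4 ≡ 12; y = λ·(2 - 12) - 6 ≡ 15. → (12, 15)
3P: (12, 15) + (2, 6). λ = (6 - 15)/(2 - 12) ≡ 10/9 mod 19. 9⁻¹ ≡ 17 (mod 19), so λ ≡ 18.
  x = λ² - 12 - 2 = 324 - 14 ≡ 6; y = λ·(12 - 6) - 15 ≡ 17. → (6, 17)
4P: (6, 17) + (2, 6). λ = (6 - 17)/(2 - 6) ≡ 8/15 mod 19. 15⁻¹ ≡ 14 (mod 19) since 15·14 = 210 ≡ 1, so λ ≡ 17.
  x = λ² - 6 - 2 = 289 - 8 ≡ 15; y = λ·(6 - 15) - 17 ≡ 1. → (15, 1)
5P: (15, 1) + (2, 6). λ = (6 - 1)/(2 - 15) ≡ 5/6 mod 19. 6⁻¹ ≡ 16 (mod 19), so λ ≡ 4.
  x = λ² - 15 - 2 = 16 - 17 ≡ 18; y = λ·(15 - 18) - 1 ≡ 6. → (18, 6)
6P: (18, 6) + (2, 6). λ = (6 - 6)/(2 - 18) ≡ 0/3 mod 19. 3⁻¹ ≡ 13 (mod 19), so λ ≡ 0.
  x = λ² - 18 - 2 = 0 - 20 ≡ 18; y = λ·(18 - 18) - 6 ≡ 13. → (18, 13)
7P: (18, 13) + (2, 6). λ = (6 - 13)/(2 - 18) ≡ 12/3 mod 19. 3⁻¹ ≡ 13 (mod 19), so λ ≡ 4.
  x = λ² - 18 - 2 = 16 - 20 ≡ 15; y = λ·(18 - 15) - 13 ≡ 18. → (15, 18)
8P: (15, 18) + (2, 6). λ = (6 - 18)/(2 - 15) ≡ 7/6 mod 19. 6⁻¹ ≡ 16 (mod 19) since 6·16 = 96 ≡ 1, so λ ≡ 17.
  x = λ² - 15 - 2 = 289 - 17 ≡ 6; y = λ·(15 - 6) - 18 ≡ 2. → (6, 2)
9P: (6, 2) + (2, 6). λ = (6 - 2)/(2 - 6) ≡ 4/15 mod 19. 15⁻¹ ≡ 14 (mod 19), so λ ≡ 18.
  x = λ² - 6 - 2 = 324 - 8 ≡ 12; y = λ·(6 - 12) - 2 ≡ 4. → (12, 4)
10P: (12, 4) + (2, 6). λ = (6 - 4)/(2 - 12) ≡ 2/9 mod 19. 9⁻¹ ≡ 17 (mod 19) since 9·17 = 153 ≡ 1, so λ ≡ 15.
  x = λ² - 12 - 2 = 225 - 14 ≡ 2; y = λ·(12 - 2) - 4 ≡ 13. → (2, 13)
11P: (2, 13) + (2, 6): same x and y₁ ≡ -y₂, so the sum is ∞.
11P = ∞, so the order is 11.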